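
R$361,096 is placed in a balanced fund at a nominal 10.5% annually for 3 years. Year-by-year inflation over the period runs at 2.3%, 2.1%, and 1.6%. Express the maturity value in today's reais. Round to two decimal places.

R$459,107.54

Nominal value at maturity: R$361,096 × (1 + 10.5%)^3 ≈ R$487,202.50.
Price-level factor over 3 years: 1.023 × 1.021 × 1.016 = 1.061194728.
Dividing the nominal maturity value by the price-level factor gives the value in today's money.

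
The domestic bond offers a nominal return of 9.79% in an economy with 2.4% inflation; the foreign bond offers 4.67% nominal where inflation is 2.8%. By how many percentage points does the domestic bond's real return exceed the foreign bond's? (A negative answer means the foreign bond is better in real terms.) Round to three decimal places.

The domestic bond real return: 1.0979/1.024 − 1 = 7.2168%.
The foreign bond real return: 1.0467/1.028 − 1 = 1.8191%.
Difference: 7.2168 − 1.8191 = 5.3977 pp.

5.398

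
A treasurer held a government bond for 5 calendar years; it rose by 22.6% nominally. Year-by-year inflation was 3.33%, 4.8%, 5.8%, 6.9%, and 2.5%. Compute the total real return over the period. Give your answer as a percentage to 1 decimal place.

-2.3%

Cumulative inflation factor: 1.0333 × 1.048 × 1.058 × 1.069 × 1.025 ≈ 1.25538.
Nominal growth factor: 1.22600. Real growth factor = 1.22600 / 1.25538 ≈ 0.97660.
Total real return ≈ -2.3403%.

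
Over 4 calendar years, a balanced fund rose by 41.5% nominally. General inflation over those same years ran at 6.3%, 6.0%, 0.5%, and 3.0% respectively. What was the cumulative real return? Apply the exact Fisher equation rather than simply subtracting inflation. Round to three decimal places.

21.315%

Cumulative inflation factor: 1.063 × 1.060 × 1.005 × 1.030 ≈ 1.16639.
Nominal growth factor: 1.41500. Real growth factor = 1.41500 / 1.16639 ≈ 1.21315.
Total real return ≈ 21.3149%.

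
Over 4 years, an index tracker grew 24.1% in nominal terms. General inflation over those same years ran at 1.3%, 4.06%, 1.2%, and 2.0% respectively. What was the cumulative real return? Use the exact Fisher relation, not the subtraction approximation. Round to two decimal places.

14.05%

Cumulative inflation factor: 1.013 × 1.0406 × 1.012 × 1.020 ≈ 1.08811.
Nominal growth factor: 1.24100. Real growth factor = 1.24100 / 1.08811 ≈ 1.14051.
Total real return ≈ 14.0507%.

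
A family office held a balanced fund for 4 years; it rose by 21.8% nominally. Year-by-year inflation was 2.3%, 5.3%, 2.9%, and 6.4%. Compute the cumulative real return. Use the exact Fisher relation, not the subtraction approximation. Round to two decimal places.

3.27%

Cumulative inflation factor: 1.023 × 1.053 × 1.029 × 1.064 ≈ 1.17940.
Nominal growth factor: 1.21800. Real growth factor = 1.21800 / 1.17940 ≈ 1.03273.
Total real return ≈ 3.2729%.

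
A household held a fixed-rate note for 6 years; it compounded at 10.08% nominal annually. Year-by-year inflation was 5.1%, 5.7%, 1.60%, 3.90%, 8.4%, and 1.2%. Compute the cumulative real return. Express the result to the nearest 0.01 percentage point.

Cumulative inflation factor: 1.051 × 1.057 × 1.0160 × 1.0390 × 1.084 × 1.012 ≈ 1.28646.
Nominal growth factor: 1.77931. Real growth factor = 1.77931 / 1.28646 ≈ 1.38310.
Total real return ≈ 38.3101%.

38.31%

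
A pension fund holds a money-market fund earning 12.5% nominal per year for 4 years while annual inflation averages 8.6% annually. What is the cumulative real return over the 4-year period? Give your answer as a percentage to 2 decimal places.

The annual real rate is (1+12.5%)/(1+8.6%) − 1 = 3.5912%.
Compounded over 4 years: (1 + 0.035912)^4 − 1 ≈ 0.15157.

15.16%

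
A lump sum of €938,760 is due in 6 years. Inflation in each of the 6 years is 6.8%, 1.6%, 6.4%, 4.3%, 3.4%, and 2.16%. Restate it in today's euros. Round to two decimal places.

Price-level factor over 6 years: 1.068 × 1.016 × 1.064 × 1.043 × 1.034 × 1.0216 ≈ 1.2720152559.
Purchasing power today: €938,760 divided by that factor.

€738,010.02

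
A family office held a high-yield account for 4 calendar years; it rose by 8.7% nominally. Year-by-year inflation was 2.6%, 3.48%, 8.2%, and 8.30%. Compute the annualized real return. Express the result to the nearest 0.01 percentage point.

Cumulative inflation factor: 1.026 × 1.0348 × 1.082 × 1.0830 ≈ 1.24411.
Nominal growth factor: 1.08700. Real growth factor = 1.08700 / 1.24411 ≈ 0.87372.
Annualized: 0.87372^(1/4) − 1 ≈ -0.03319.

-3.32%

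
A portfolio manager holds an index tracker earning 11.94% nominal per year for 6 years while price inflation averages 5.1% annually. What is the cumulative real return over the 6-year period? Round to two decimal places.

The annual real rate is (1+11.94%)/(1+5.1%) − 1 = 6.5081%.
Compounded over 6 years: (1 + 0.065081)^6 − 1 ≈ 0.45981.

45.98%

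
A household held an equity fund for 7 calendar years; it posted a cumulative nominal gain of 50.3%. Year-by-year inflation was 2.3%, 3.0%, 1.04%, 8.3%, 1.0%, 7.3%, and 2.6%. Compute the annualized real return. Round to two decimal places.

Cumulative inflation factor: 1.023 × 1.030 × 1.0104 × 1.083 × 1.010 × 1.073 × 1.026 ≈ 1.28204.
Nominal growth factor: 1.50300. Real growth factor = 1.50300 / 1.28204 ≈ 1.17235.
Annualized: 1.17235^(1/7) − 1 ≈ 0.02298.

2.30%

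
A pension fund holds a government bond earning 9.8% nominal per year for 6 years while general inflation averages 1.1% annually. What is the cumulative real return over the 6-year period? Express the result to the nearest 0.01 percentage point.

The annual real rate is (1+9.8%)/(1+1.1%) − 1 = 8.6053%.
Compounded over 6 years: (1 + 0.086053)^6 − 1 ≈ 0.64099.

64.10%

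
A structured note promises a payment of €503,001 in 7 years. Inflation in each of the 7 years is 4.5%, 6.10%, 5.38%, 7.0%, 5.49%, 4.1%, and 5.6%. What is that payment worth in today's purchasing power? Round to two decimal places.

Price-level factor over 7 years: 1.045 × 1.0610 × 1.0538 × 1.070 × 1.0549 × 1.041 × 1.056 ≈ 1.4497715944.
Purchasing power today: €503,001 divided by that factor.

€346,951.89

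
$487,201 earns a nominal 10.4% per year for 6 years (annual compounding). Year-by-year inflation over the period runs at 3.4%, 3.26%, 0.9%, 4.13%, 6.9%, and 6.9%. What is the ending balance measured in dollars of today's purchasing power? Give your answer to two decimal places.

Nominal value at maturity: $487,201 × (1 + 10.4%)^6 ≈ $882,109.73.
Price-level factor over 6 years: 1.034 × 1.0326 × 1.009 × 1.0413 × 1.069 × 1.069 ≈ 1.2819618599.
The maturity value deflated by that factor is the answer in today's purchasing power.

$688,093.58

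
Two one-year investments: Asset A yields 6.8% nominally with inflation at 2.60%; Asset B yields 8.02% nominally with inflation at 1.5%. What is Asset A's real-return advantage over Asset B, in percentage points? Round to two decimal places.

Asset A real return: 1.068/1.0260 − 1 = 4.094%.
Asset B real return: 1.0802/1.015 − 1 = 6.424%.
Difference: 4.094 − 6.424 = -2.330 pp.

-2.33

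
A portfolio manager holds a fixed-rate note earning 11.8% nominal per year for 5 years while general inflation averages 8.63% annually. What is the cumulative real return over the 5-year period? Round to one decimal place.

15.5%

The annual real rate is (1+11.8%)/(1+8.63%) − 1 = 2.9182%.
Compounded over 5 years: (1 + 0.029182)^5 − 1 ≈ 0.15468.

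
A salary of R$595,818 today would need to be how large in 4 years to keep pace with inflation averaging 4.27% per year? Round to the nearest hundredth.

R$704,289.34

Cumulative price-level factor: (1+4.27%)^4 ≈ 1.1820544823.
The nominal amount required is R$595,818 scaled up by that factor.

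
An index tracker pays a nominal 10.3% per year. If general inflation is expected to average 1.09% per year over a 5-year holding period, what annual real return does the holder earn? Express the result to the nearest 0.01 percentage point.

With constant rates the annual real return is the same each year: (1+10.3%)/(1+1.09%) − 1 = 0.09111.

9.11%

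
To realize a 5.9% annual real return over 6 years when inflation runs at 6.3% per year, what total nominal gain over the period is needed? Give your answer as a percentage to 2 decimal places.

103.51%

Required annual nominal rate: (1+5.9%)(1+6.3%) − 1 = 12.5717%.
Cumulative over 6 years: (1 + 0.125717)^6 − 1 ≈ 1.03505.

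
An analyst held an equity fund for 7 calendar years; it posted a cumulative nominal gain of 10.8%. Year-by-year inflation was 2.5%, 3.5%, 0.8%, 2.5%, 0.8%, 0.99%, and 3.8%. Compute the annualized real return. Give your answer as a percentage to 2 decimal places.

Cumulative inflation factor: 1.025 × 1.035 × 1.008 × 1.025 × 1.008 × 1.0099 × 1.038 ≈ 1.15820.
Nominal growth factor: 1.10800. Real growth factor = 1.10800 / 1.15820 ≈ 0.95665.
Annualized: 0.95665^(1/7) − 1 ≈ -0.00631.

-0.63%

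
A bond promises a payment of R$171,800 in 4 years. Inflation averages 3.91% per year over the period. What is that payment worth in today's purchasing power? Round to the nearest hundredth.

R$147,364.81

Price-level factor over 4 years: (1 + 3.91%)^4 ≈ 1.1658143031.
Purchasing power today: R$171,800 divided by that factor.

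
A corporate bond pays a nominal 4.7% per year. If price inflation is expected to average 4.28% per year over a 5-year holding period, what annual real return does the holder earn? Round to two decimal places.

With constant rates the annual real return is the same each year: (1+4.7%)/(1+4.28%) − 1 = 0.00403.

0.40%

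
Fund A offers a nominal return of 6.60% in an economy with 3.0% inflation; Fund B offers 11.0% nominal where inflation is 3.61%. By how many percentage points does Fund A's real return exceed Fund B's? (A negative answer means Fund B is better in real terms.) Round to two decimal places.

Fund A real return: 1.0660/1.030 − 1 = 3.495%.
Fund B real return: 1.110/1.0361 − 1 = 7.133%.
Difference: 3.495 − 7.133 = -3.638 pp.

-3.64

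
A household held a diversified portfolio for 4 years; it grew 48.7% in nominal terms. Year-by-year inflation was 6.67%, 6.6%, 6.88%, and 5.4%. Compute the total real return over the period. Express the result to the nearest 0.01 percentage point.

16.08%

Cumulative inflation factor: 1.0667 × 1.066 × 1.0688 × 1.054 ≈ 1.28096.
Nominal growth factor: 1.48700. Real growth factor = 1.48700 / 1.28096 ≈ 1.16085.
Total real return ≈ 16.0845%.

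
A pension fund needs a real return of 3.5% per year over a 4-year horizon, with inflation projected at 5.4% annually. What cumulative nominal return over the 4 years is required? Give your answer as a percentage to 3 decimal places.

Required annual nominal rate: (1+3.5%)(1+5.4%) − 1 = 9.089%.
Cumulative over 4 years: (1 + 0.09089)^4 − 1 ≈ 0.41620.

41.620%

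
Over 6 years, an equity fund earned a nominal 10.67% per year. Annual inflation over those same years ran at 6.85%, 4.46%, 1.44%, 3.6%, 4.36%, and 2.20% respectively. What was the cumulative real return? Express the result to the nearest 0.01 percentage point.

Cumulative inflation factor: 1.0685 × 1.0446 × 1.0144 × 1.036 × 1.0436 × 1.0220 ≈ 1.25106.
Nominal growth factor: 1.83730. Real growth factor = 1.83730 / 1.25106 ≈ 1.46859.
Total real return ≈ 46.8591%.

46.86%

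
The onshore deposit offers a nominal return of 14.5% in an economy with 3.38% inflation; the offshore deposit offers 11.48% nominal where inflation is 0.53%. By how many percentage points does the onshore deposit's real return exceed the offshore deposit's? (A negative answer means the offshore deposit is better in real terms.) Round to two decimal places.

-0.14

The onshore deposit real return: 1.145/1.0338 − 1 = 10.756%.
The offshore deposit real return: 1.1148/1.0053 − 1 = 10.892%.
Difference: 10.756 − 10.892 = -0.136 pp.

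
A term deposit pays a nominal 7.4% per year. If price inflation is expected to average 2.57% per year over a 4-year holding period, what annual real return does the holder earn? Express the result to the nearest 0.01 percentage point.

4.71%

With constant rates the annual real return is the same each year: (1+7.4%)/(1+2.57%) − 1 = 0.04709.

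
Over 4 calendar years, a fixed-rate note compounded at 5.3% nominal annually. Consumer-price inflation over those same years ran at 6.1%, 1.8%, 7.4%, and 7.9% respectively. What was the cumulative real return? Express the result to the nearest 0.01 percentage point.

Cumulative inflation factor: 1.061 × 1.018 × 1.074 × 1.079 ≈ 1.25167.
Nominal growth factor: 1.22946. Real growth factor = 1.22946 / 1.25167 ≈ 0.98226.
Total real return ≈ -1.7744%.

-1.77%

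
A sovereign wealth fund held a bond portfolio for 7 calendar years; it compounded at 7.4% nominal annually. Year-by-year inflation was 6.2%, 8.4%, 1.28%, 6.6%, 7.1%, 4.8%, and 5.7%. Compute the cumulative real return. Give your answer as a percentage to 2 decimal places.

11.78%

Cumulative inflation factor: 1.062 × 1.084 × 1.0128 × 1.066 × 1.071 × 1.048 × 1.057 ≈ 1.47455.
Nominal growth factor: 1.64828. Real growth factor = 1.64828 / 1.47455 ≈ 1.11781.
Total real return ≈ 11.7814%.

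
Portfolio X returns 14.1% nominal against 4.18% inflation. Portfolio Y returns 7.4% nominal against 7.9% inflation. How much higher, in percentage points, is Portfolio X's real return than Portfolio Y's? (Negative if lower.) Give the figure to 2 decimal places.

9.99

Portfolio X real return: 1.141/1.0418 − 1 = 9.522%.
Portfolio Y real return: 1.074/1.079 − 1 = -0.463%.
Difference: 9.522 − (-0.463) = 9.985 pp.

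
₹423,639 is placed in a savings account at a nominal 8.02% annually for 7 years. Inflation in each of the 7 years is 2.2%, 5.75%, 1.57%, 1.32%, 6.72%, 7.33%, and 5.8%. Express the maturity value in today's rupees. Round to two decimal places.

₹539,362.35

Nominal value at maturity: ₹423,639 × (1 + 8.02%)^7 ≈ ₹726,984.49.
Price-level factor over 7 years: 1.022 × 1.0575 × 1.0157 × 1.0132 × 1.0672 × 1.0733 × 1.058 ≈ 1.3478591743.
The maturity value deflated by that factor is the answer in today's purchasing power.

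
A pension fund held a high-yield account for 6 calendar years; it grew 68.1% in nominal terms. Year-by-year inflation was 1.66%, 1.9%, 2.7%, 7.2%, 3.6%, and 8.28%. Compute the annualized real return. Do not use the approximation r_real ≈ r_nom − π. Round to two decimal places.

Cumulative inflation factor: 1.0166 × 1.019 × 1.027 × 1.072 × 1.036 × 1.0828 ≈ 1.27937.
Nominal growth factor: 1.68100. Real growth factor = 1.68100 / 1.27937 ≈ 1.31392.
Annualized: 1.31392^(1/6) − 1 ≈ 0.04655.

4.66%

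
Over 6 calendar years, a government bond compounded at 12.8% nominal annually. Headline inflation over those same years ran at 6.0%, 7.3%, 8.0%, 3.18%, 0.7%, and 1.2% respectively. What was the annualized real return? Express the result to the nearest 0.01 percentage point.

Cumulative inflation factor: 1.060 × 1.073 × 1.080 × 1.0318 × 1.007 × 1.012 ≈ 1.29162.
Nominal growth factor: 2.05994. Real growth factor = 2.05994 / 1.29162 ≈ 1.59485.
Annualized: 1.59485^(1/6) − 1 ≈ 0.08090.

8.09%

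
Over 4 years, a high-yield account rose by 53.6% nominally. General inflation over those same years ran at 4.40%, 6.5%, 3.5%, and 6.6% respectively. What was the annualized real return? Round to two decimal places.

5.78%

Cumulative inflation factor: 1.0440 × 1.065 × 1.035 × 1.066 ≈ 1.22673.
Nominal growth factor: 1.53600. Real growth factor = 1.53600 / 1.22673 ≈ 1.25211.
Annualized: 1.25211^(1/4) − 1 ≈ 0.05782.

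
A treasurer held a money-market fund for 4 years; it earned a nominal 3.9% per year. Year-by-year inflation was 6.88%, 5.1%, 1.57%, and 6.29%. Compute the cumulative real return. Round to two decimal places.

Cumulative inflation factor: 1.0688 × 1.051 × 1.0157 × 1.0629 ≈ 1.21271.
Nominal growth factor: 1.16537. Real growth factor = 1.16537 / 1.21271 ≈ 0.96096.
Total real return ≈ -3.9040%.

-3.90%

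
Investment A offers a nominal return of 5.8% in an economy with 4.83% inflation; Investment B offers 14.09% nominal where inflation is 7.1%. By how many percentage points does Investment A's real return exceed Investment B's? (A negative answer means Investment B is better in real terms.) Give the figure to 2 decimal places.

-5.60

Investment A real return: 1.058/1.0483 − 1 = 0.925%.
Investment B real return: 1.1409/1.071 − 1 = 6.527%.
Difference: 0.925 − 6.527 = -5.602 pp.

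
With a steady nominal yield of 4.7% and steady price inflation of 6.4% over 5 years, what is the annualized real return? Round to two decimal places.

-1.60%

With constant rates the annual real return is the same each year: (1+4.7%)/(1+6.4%) − 1 = -0.01598.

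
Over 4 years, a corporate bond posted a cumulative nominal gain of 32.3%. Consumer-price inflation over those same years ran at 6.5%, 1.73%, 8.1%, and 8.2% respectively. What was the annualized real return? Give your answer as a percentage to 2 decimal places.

Cumulative inflation factor: 1.065 × 1.0173 × 1.081 × 1.082 ≈ 1.26722.
Nominal growth factor: 1.32300. Real growth factor = 1.32300 / 1.26722 ≈ 1.04402.
Annualized: 1.04402^(1/4) − 1 ≈ 0.01083.

1.08%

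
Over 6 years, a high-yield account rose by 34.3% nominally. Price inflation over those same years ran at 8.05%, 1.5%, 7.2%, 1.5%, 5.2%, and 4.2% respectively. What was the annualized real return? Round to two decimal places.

Cumulative inflation factor: 1.0805 × 1.015 × 1.072 × 1.015 × 1.052 × 1.042 ≈ 1.30808.
Nominal growth factor: 1.34300. Real growth factor = 1.34300 / 1.30808 ≈ 1.02669.
Annualized: 1.02669^(1/6) − 1 ≈ 0.00440.

0.44%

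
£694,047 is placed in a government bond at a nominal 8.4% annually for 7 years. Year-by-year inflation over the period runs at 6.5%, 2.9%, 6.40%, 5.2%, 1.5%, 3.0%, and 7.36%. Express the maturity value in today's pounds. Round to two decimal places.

£886,595.94

Nominal value at maturity: £694,047 × (1 + 8.4%)^7 ≈ £1,220,657.59.
Price-level factor over 7 years: 1.065 × 1.029 × 1.0640 × 1.052 × 1.015 × 1.030 × 1.0736 ≈ 1.3767913225.
Dividing the nominal maturity value by the price-level factor gives the value in today's money.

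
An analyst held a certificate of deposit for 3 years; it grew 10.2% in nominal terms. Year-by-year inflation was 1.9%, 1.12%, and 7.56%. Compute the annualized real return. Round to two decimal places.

Cumulative inflation factor: 1.019 × 1.0112 × 1.0756 ≈ 1.10831.
Nominal growth factor: 1.10200. Real growth factor = 1.10200 / 1.10831 ≈ 0.99430.
Annualized: 0.99430^(1/3) − 1 ≈ -0.00190.

-0.19%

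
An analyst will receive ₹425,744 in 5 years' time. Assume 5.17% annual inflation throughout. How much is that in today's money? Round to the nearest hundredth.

Price-level factor over 5 years: (1 + 5.17%)^5 ≈ 1.2866468752.
Purchasing power today: ₹425,744 divided by that factor.

₹330,894.21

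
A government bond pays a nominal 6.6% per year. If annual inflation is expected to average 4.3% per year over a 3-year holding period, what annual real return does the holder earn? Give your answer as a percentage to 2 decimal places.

2.21%

With constant rates the annual real return is the same each year: (1+6.6%)/(1+4.3%) − 1 = 0.02205.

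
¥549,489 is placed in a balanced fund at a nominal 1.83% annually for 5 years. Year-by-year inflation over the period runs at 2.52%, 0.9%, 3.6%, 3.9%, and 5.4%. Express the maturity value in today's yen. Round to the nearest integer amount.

¥512,651

Nominal value at maturity: ¥549,489 × (1 + 1.83%)^5 ≈ ¥601,641.
Price-level factor over 5 years: 1.0252 × 1.009 × 1.036 × 1.039 × 1.054 ≈ 1.1735880471.
Dividing the nominal maturity value by the price-level factor gives the value in today's money.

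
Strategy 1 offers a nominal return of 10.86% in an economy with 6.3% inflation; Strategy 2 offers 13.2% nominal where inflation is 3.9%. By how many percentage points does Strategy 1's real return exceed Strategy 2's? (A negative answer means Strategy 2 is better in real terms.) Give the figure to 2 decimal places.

-4.66

Strategy 1 real return: 1.1086/1.063 − 1 = 4.290%.
Strategy 2 real return: 1.132/1.039 − 1 = 8.951%.
Difference: 4.290 − 8.951 = -4.661 pp.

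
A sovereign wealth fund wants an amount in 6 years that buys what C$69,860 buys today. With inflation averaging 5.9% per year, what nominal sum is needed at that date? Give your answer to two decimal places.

Cumulative price-level factor: (1+5.9%)^6 ≈ 1.4105086721.
Multiplying C$69,860 by the price-level factor gives the future nominal sum.

C$98,538.14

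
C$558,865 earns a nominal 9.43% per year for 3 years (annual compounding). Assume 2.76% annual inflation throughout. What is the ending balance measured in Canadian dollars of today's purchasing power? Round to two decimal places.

C$674,906.83

Nominal value at maturity: C$558,865 × (1 + 9.43%)^3 ≈ C$732,345.66.
Price-level factor over 3 years: (1 + 2.76%)^3 ≈ 1.0851063046.
The maturity value deflated by that factor is the answer in today's purchasing power.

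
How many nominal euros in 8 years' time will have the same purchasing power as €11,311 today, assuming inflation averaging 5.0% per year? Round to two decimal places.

Cumulative price-level factor: (1+5.0%)^8 ≈ 1.4774554438.
The nominal amount required is €11,311 scaled up by that factor.

€16,711.50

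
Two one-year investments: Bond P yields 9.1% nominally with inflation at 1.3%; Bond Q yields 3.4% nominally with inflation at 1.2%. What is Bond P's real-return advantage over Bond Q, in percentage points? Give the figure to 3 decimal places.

5.526

Bond P real return: 1.091/1.013 − 1 = 7.6999%.
Bond Q real return: 1.034/1.012 − 1 = 2.1739%.
Difference: 7.6999 − 2.1739 = 5.5260 pp.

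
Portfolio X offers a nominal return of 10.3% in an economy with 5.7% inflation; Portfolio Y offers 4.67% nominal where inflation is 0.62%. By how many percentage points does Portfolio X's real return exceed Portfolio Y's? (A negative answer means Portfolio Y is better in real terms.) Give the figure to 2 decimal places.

0.33

Portfolio X real return: 1.103/1.057 − 1 = 4.352%.
Portfolio Y real return: 1.0467/1.0062 − 1 = 4.025%.
Difference: 4.352 − 4.025 = 0.327 pp.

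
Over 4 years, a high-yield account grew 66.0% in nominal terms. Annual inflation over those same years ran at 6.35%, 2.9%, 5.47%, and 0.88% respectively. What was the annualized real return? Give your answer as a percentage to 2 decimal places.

Cumulative inflation factor: 1.0635 × 1.029 × 1.0547 × 1.0088 ≈ 1.16436.
Nominal growth factor: 1.66000. Real growth factor = 1.66000 / 1.16436 ≈ 1.42568.
Annualized: 1.42568^(1/4) − 1 ≈ 0.09271.

9.27%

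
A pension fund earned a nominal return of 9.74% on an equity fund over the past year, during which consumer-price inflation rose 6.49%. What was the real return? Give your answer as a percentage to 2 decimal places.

Real return via the Fisher equation: (1 + 9.74%)/(1 + 6.49%) − 1 = 1.0974/1.0649 − 1 ≈ 0.03052.

3.05%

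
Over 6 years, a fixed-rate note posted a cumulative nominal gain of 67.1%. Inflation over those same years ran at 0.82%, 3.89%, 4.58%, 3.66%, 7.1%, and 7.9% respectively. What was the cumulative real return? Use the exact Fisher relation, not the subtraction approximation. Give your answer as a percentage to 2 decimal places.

27.35%

Cumulative inflation factor: 1.0082 × 1.0389 × 1.0458 × 1.0366 × 1.071 × 1.079 ≈ 1.31217.
Nominal growth factor: 1.67100. Real growth factor = 1.67100 / 1.31217 ≈ 1.27346.
Total real return ≈ 27.3460%.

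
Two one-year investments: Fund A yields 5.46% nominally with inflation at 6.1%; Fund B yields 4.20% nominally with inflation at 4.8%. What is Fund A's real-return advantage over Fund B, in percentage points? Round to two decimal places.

-0.03

Fund A real return: 1.0546/1.061 − 1 = -0.603%.
Fund B real return: 1.0420/1.048 − 1 = -0.573%.
Difference: -0.603 − (-0.573) = -0.030 pp.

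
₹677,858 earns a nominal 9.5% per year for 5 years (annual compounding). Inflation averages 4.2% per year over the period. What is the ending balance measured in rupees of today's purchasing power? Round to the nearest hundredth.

₹868,701.81

Nominal value at maturity: ₹677,858 × (1 + 9.5%)^5 ≈ ₹1,067,110.32.
Price-level factor over 5 years: (1 + 4.2%)^5 ≈ 1.2283965692.
Dividing the nominal maturity value by the price-level factor gives the value in today's money.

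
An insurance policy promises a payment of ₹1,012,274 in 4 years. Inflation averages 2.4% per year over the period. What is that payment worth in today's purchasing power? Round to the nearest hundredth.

₹920,657.84

Price-level factor over 4 years: (1 + 2.4%)^4 ≈ 1.0995116278.
Purchasing power today: ₹1,012,274 divided by that factor.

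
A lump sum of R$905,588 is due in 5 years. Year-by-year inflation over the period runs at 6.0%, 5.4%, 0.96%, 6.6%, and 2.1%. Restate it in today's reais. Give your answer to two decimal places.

R$737,652.63

Price-level factor over 5 years: 1.060 × 1.054 × 1.0096 × 1.066 × 1.021 ≈ 1.2276618630.
Purchasing power today: R$905,588 divided by that factor.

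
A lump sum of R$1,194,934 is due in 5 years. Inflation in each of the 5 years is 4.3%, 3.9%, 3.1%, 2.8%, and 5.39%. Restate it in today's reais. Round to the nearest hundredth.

R$987,172.11

Price-level factor over 5 years: 1.043 × 1.039 × 1.031 × 1.028 × 1.0539 ≈ 1.2104616662.
Purchasing power today: R$1,194,934 divided by that factor.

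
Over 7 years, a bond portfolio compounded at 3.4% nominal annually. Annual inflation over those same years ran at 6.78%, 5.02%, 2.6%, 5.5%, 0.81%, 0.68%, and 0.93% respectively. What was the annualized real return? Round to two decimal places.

Cumulative inflation factor: 1.0678 × 1.0502 × 1.026 × 1.055 × 1.0081 × 1.0068 × 1.0093 ≈ 1.24345.
Nominal growth factor: 1.26370. Real growth factor = 1.26370 / 1.24345 ≈ 1.01628.
Annualized: 1.01628^(1/7) − 1 ≈ 0.00231.

0.23%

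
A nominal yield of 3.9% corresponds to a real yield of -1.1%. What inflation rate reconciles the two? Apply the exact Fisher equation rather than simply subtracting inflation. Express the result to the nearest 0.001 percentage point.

From (1+r_nom) = (1+r_real)(1+π), we get 1+π = (1 + 3.9%)/(1 − 1.1%) = 1.039/0.989 ≈ 1.05056.
So π ≈ 5.0556%.

5.056%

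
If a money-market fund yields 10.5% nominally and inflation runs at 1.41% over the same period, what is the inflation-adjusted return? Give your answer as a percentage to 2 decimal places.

Real return via the Fisher equation: (1 + 10.5%)/(1 + 1.41%) − 1 = 1.105/1.0141 − 1 ≈ 0.08964.

8.96%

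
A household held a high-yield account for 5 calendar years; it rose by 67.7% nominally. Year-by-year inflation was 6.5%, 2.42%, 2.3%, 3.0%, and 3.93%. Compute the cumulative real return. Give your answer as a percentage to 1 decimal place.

40.4%

Cumulative inflation factor: 1.065 × 1.0242 × 1.023 × 1.030 × 1.0393 ≈ 1.19451.
Nominal growth factor: 1.67700. Real growth factor = 1.67700 / 1.19451 ≈ 1.40393.
Total real return ≈ 40.3928%.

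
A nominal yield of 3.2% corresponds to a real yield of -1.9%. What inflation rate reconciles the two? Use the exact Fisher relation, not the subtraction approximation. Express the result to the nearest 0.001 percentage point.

5.199%

From (1+r_nom) = (1+r_real)(1+π), we get 1+π = (1 + 3.2%)/(1 − 1.9%) = 1.032/0.981 ≈ 1.05199.
So π ≈ 5.1988%.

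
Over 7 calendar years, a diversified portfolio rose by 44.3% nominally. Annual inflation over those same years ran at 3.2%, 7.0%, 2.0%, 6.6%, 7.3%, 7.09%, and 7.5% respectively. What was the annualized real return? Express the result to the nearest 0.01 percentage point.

-0.39%

Cumulative inflation factor: 1.032 × 1.070 × 1.020 × 1.066 × 1.073 × 1.0709 × 1.075 ≈ 1.48313.
Nominal growth factor: 1.44300. Real growth factor = 1.44300 / 1.48313 ≈ 0.97295.
Annualized: 0.97295^(1/7) − 1 ≈ -0.00391.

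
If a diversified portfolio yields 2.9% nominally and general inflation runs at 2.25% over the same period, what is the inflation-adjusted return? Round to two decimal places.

0.64%

Real return via the Fisher equation: (1 + 2.9%)/(1 + 2.25%) − 1 = 1.029/1.0225 − 1 ≈ 0.00636.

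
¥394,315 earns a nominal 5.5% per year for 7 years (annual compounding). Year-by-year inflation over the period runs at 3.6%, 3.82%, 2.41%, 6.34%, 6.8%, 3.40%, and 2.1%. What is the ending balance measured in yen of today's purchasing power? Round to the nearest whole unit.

¥434,323

Nominal value at maturity: ¥394,315 × (1 + 5.5%)^7 ≈ ¥573,602.
Price-level factor over 7 years: 1.036 × 1.0382 × 1.0241 × 1.0634 × 1.068 × 1.0340 × 1.021 ≈ 1.3206791928.
Dividing the nominal maturity value by the price-level factor gives the value in today's money.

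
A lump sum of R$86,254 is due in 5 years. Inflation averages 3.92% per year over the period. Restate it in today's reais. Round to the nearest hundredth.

Price-level factor over 5 years: (1 + 3.92%)^5 ≈ 1.2119806618.
Purchasing power today: R$86,254 divided by that factor.

R$71,167.80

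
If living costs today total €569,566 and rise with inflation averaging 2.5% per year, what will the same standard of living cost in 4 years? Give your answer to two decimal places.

€628,694.29

Cumulative price-level factor: (1+2.5%)^4 ≈ 1.1038128906.
Multiplying €569,566 by the price-level factor gives the future nominal sum.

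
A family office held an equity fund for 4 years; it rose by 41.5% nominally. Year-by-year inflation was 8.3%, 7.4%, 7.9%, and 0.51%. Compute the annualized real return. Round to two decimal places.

Cumulative inflation factor: 1.083 × 1.074 × 1.079 × 1.0051 ≈ 1.26143.
Nominal growth factor: 1.41500. Real growth factor = 1.41500 / 1.26143 ≈ 1.12174.
Annualized: 1.12174^(1/4) − 1 ≈ 0.02914.

2.91%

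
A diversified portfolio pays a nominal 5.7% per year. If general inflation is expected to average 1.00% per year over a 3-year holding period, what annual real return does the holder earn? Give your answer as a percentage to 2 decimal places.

4.65%

With constant rates the annual real return is the same each year: (1+5.7%)/(1+1.00%) − 1 = 0.04653.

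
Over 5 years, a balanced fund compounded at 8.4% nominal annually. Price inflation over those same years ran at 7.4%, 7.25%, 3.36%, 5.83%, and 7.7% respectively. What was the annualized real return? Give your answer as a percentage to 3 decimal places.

Cumulative inflation factor: 1.074 × 1.0725 × 1.0336 × 1.0583 × 1.077 ≈ 1.35700.
Nominal growth factor: 1.49674. Real growth factor = 1.49674 / 1.35700 ≈ 1.10298.
Annualized: 1.10298^(1/5) − 1 ≈ 0.01980.

1.980%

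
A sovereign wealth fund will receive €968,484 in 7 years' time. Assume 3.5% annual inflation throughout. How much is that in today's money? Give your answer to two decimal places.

€761,219.67

Price-level factor over 7 years: (1 + 3.5%)^7 ≈ 1.2722792628.
Purchasing power today: €968,484 divided by that factor.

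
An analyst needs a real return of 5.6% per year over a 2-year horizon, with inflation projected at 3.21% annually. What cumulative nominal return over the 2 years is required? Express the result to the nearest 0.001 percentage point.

18.788%

Required annual nominal rate: (1+5.6%)(1+3.21%) − 1 = 8.98976%.
Cumulative over 2 years: (1 + 0.0898976)^2 − 1 ≈ 0.18788.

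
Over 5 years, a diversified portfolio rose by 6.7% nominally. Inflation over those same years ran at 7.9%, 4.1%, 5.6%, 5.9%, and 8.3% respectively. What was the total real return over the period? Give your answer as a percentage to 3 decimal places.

Cumulative inflation factor: 1.079 × 1.041 × 1.056 × 1.059 × 1.083 ≈ 1.36038.
Nominal growth factor: 1.06700. Real growth factor = 1.06700 / 1.36038 ≈ 0.78434.
Total real return ≈ -21.5661%.

-21.566%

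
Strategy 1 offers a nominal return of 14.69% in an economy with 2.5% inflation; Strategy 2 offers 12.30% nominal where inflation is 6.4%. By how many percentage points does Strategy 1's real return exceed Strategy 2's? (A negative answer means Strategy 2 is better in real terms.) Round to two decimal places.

Strategy 1 real return: 1.1469/1.025 − 1 = 11.893%.
Strategy 2 real return: 1.1230/1.064 − 1 = 5.545%.
Difference: 11.893 − 5.545 = 6.348 pp.

6.35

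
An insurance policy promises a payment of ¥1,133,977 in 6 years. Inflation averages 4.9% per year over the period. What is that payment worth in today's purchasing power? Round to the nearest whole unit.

¥851,043

Price-level factor over 6 years: (1 + 4.9%)^6 ≈ 1.3324561607.
Purchasing power today: ¥1,133,977 divided by that factor.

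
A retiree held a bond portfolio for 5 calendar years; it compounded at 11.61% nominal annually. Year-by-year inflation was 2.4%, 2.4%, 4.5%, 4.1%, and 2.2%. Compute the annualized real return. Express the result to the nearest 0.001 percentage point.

8.238%

Cumulative inflation factor: 1.024 × 1.024 × 1.045 × 1.041 × 1.022 ≈ 1.16578.
Nominal growth factor: 1.73187. Real growth factor = 1.73187 / 1.16578 ≈ 1.48559.
Annualized: 1.48559^(1/5) − 1 ≈ 0.08238.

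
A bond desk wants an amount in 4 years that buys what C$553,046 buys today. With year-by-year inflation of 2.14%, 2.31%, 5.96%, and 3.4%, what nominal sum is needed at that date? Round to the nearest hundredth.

C$633,195.30

Cumulative price-level factor: 1.0214 × 1.0231 × 1.0596 × 1.034 ≈ 1.1449233868.
The nominal amount required is C$553,046 scaled up by that factor.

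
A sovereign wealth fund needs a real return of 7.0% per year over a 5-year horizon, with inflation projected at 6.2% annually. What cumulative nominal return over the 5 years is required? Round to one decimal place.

89.5%

Required annual nominal rate: (1+7.0%)(1+6.2%) − 1 = 13.634%.
Cumulative over 5 years: (1 + 0.13634)^5 − 1 ≈ 0.89470.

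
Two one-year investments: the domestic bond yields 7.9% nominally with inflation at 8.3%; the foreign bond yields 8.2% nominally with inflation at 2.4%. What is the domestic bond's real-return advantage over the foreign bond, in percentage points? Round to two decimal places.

The domestic bond real return: 1.079/1.083 − 1 = -0.369%.
The foreign bond real return: 1.082/1.024 − 1 = 5.664%.
Difference: -0.369 − 5.664 = -6.033 pp.

-6.03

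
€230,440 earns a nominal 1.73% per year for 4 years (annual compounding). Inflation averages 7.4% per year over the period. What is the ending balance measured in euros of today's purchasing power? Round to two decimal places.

€185,497.01

Nominal value at maturity: €230,440 × (1 + 1.73%)^4 ≈ €246,805.05.
Price-level factor over 4 years: (1 + 7.4%)^4 ≈ 1.3305068826.
The maturity value deflated by that factor is the answer in today's purchasing power.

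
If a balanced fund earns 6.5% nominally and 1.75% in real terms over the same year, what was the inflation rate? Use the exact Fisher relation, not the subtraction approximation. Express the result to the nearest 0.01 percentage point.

From (1+r_nom) = (1+r_real)(1+π), we get 1+π = (1 + 6.5%)/(1 + 1.75%) = 1.065/1.0175 ≈ 1.04668.
So π ≈ 4.6683%.

4.67%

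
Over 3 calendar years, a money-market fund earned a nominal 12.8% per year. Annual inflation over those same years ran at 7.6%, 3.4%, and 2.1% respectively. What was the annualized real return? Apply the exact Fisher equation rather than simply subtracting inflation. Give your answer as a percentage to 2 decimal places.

Cumulative inflation factor: 1.076 × 1.034 × 1.021 ≈ 1.13595.
Nominal growth factor: 1.43525. Real growth factor = 1.43525 / 1.13595 ≈ 1.26348.
Annualized: 1.26348^(1/3) − 1 ≈ 0.08108.

8.11%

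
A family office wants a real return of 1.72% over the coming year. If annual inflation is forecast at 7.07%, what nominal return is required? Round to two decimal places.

8.91%

By the Fisher equation, 1 + r_nom = (1 + 1.72%)(1 + 7.07%) = 1.0172 × 1.0707 = 1.08911604.
So r_nom = 8.911604%.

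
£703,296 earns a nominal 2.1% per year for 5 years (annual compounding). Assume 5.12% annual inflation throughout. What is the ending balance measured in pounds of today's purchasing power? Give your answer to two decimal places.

Nominal value at maturity: £703,296 × (1 + 2.1%)^5 ≈ £780,309.43.
Price-level factor over 5 years: (1 + 5.12%)^5 ≈ 1.2835912889.
Dividing the nominal maturity value by the price-level factor gives the value in today's money.

£607,911.13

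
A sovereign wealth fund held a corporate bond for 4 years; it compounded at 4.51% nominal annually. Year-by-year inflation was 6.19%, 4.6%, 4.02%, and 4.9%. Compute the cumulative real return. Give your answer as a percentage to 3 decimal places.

Cumulative inflation factor: 1.0619 × 1.046 × 1.0402 × 1.049 ≈ 1.21201.
Nominal growth factor: 1.19298. Real growth factor = 1.19298 / 1.21201 ≈ 0.98429.
Total real return ≈ -1.5708%.

-1.571%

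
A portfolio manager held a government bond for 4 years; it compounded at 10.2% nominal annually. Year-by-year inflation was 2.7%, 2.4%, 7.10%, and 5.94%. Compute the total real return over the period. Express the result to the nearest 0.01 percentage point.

Cumulative inflation factor: 1.027 × 1.024 × 1.0710 × 1.0594 ≈ 1.19322.
Nominal growth factor: 1.47478. Real growth factor = 1.47478 / 1.19322 ≈ 1.23597.
Total real return ≈ 23.5966%.

23.60%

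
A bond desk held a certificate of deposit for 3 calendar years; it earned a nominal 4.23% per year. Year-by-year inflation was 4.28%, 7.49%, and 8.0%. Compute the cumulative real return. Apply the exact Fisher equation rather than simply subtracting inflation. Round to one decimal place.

-6.5%

Cumulative inflation factor: 1.0428 × 1.0749 × 1.080 ≈ 1.21058.
Nominal growth factor: 1.13234. Real growth factor = 1.13234 / 1.21058 ≈ 0.93537.
Total real return ≈ -6.4626%.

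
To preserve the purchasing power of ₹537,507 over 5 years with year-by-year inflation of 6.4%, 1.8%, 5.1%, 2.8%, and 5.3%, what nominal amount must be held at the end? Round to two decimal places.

Cumulative price-level factor: 1.064 × 1.018 × 1.051 × 1.028 × 1.053 ≈ 1.2322919398.
The nominal amount required is ₹537,507 scaled up by that factor.

₹662,365.54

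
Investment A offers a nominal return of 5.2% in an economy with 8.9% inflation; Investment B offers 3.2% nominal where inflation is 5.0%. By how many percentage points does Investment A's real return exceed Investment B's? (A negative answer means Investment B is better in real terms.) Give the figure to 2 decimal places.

-1.68

Investment A real return: 1.052/1.089 − 1 = -3.398%.
Investment B real return: 1.032/1.050 − 1 = -1.714%.
Difference: -3.398 − (-1.714) = -1.684 pp.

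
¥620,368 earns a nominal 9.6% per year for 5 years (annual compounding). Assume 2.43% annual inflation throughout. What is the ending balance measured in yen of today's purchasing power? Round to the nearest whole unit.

¥870,094

Nominal value at maturity: ¥620,368 × (1 + 9.6%)^5 ≈ ¥981,075.
Price-level factor over 5 years: (1 + 2.43%)^5 ≈ 1.1275501409.
The maturity value deflated by that factor is the answer in today's purchasing power.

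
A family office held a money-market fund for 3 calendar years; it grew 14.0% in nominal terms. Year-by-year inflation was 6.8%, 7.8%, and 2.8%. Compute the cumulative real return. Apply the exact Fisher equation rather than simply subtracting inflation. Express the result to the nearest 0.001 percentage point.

-3.679%

Cumulative inflation factor: 1.068 × 1.078 × 1.028 ≈ 1.18354.
Nominal growth factor: 1.14000. Real growth factor = 1.14000 / 1.18354 ≈ 0.96321.
Total real return ≈ -3.6788%.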